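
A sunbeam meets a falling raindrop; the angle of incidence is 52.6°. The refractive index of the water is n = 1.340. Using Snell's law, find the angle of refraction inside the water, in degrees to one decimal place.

36.4°

Snell: sin θ_r = sin θ_i / n = sin 52.6° / 1.340 = 0.7944 / 1.340 = 0.5928.
θ_r = arcsin(0.5928) = 36.36°.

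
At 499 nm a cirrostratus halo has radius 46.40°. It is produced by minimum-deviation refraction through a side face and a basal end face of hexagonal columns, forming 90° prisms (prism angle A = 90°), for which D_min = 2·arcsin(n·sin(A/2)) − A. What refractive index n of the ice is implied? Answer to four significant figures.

1.313

Rearranging: n = sin((D_min + A)/2) / sin(A/2).
(D_min + A)/2 = (46.40° + 90°)/2 = 68.200°.
n = sin 68.200° / sin 45° = 0.9285 / 0.7071 = 1.3131.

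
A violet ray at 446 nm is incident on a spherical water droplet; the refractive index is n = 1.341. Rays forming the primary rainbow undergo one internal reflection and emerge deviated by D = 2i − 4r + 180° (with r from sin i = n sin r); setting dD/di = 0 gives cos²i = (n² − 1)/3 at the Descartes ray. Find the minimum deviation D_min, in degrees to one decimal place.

cos²i = (1.79828 − 1)/3 = 0.26609; i = arccos(0.51584) = 58.946°.
sin r = sin 58.946°/1.341 = 0.63884; r = 39.705°.
D_min = 2·58.946° − 4·39.705° + 180° = 139.071°.

139.1°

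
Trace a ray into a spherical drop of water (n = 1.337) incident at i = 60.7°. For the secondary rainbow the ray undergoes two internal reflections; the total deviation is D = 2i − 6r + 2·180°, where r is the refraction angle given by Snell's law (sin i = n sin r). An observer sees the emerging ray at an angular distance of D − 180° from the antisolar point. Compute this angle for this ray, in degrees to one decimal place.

sin r = sin 60.7° / 1.337 = 0.8721/1.337 = 0.6523; r = 40.71°.
D = 2·60.7° − 6·40.71° + 2·180° = 121.40° − 244.27° + 360° = 237.13°.
Angle from antisolar point = D − 180° = 57.13°.

57.1°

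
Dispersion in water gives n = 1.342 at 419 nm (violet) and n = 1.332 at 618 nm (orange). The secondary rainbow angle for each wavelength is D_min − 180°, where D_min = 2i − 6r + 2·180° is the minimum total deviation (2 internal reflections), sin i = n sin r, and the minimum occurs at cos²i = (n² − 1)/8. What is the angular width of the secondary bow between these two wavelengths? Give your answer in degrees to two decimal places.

At 419 nm (n = 1.342): cos²i = 0.10012 → i = 71.554°, r = 44.981°, D_min = 233.222°, rainbow angle = 53.222°.
At 618 nm (n = 1.332): cos²i = 0.09678 → i = 71.875°, r = 45.520°, D_min = 230.628°, rainbow angle = 50.628°.
Angular width = |53.222° − 50.628°| = 2.594°.

2.59°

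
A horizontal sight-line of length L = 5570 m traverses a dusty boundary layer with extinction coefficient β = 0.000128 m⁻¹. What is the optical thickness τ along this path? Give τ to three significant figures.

τ = β·L = 0.000128 × 5570 = 0.7130.

0.713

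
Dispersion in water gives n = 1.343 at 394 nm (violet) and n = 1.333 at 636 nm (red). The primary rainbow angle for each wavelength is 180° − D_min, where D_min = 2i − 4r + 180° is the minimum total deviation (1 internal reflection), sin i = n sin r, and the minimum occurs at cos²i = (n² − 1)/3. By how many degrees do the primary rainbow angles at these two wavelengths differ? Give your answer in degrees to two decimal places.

At 394 nm (n = 1.343): cos²i = 0.26788 → i = 58.830°, r = 39.577°, D_min = 139.354°, rainbow angle = 40.646°.
At 636 nm (n = 1.333): cos²i = 0.25896 → i = 59.410°, r = 40.225°, D_min = 137.922°, rainbow angle = 42.078°.
Angular width = |40.646° − 42.078°| = 1.432°.

1.43°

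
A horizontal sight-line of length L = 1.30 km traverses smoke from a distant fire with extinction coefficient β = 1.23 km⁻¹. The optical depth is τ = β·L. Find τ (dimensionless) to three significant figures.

τ = β·L = 1.23 × 1.30 = 1.5990.

1.60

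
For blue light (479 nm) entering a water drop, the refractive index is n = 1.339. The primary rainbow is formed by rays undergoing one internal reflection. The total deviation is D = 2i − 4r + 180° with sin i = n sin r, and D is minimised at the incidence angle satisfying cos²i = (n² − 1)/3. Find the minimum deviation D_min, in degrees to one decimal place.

138.8°

cos²i = (1.79292 − 1)/3 = 0.26431; i = arccos(0.51411) = 59.062°.
sin r = sin 59.062°/1.339 = 0.64057; r = 39.834°.
D_min = 2·59.062° − 4·39.834° + 180° = 138.786°.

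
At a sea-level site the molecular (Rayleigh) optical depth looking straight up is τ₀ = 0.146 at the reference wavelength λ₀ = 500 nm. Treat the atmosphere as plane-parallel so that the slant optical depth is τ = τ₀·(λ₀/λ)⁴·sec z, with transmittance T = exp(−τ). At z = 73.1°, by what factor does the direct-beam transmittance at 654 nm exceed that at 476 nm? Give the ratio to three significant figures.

1.55

Airmass: sec 73.1° = 3.4399.
τ(654 nm) = 0.146 × (500/654)⁴ × 3.4399 = 0.146 × 0.3416 × 3.4399 = 0.1716.
τ(476 nm) = 0.146 × (500/476)⁴ × 3.4399 = 0.146 × 1.2175 × 3.4399 = 0.6114.
T(654)/T(476) = exp(τ_B − τ_A) = exp(0.4399) = 1.5525.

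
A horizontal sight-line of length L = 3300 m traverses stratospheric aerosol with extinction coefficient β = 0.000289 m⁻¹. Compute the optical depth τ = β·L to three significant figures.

0.954

τ = β·L = 0.000289 × 3300 = 0.9537.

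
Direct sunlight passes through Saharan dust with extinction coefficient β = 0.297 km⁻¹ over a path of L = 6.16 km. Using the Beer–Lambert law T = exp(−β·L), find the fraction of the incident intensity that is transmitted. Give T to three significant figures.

0.160

τ = β·L = 0.297 × 6.16 = 1.8295.
T = exp(−1.8295) = 0.1605.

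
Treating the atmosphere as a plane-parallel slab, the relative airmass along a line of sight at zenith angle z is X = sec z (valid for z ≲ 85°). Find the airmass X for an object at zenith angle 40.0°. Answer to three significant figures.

X = sec z = 1/cos 40.0° = 1/0.7660 = 1.3054.

1.31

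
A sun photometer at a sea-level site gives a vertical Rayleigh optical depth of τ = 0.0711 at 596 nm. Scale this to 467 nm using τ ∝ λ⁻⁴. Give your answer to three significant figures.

τ(467 nm) = τ(596 nm) × (596/467)⁴ = 0.0711 × (1.2762)⁴ = 0.0711 × 2.6529 = 0.1886.

0.189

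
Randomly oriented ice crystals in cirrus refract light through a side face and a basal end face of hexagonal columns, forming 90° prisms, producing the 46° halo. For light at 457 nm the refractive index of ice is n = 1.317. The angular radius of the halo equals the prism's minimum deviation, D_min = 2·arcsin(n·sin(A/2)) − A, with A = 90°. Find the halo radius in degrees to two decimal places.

47.26°

n·sin(A/2) = 1.317 × sin 45° = 1.317 × 0.7071 = 0.9313.
D_min = 2·arcsin(0.9313) − 90° = 2 × 68.632° − 90° = 47.264°.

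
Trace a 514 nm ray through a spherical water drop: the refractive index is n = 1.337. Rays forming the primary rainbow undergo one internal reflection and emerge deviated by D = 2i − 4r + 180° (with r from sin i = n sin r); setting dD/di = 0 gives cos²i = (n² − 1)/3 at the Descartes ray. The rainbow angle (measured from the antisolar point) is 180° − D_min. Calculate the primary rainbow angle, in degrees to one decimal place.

41.5°

cos²i = (1.78757 − 1)/3 = 0.26252; i = arccos(0.51237) = 59.178°.
sin r = sin 59.178°/1.337 = 0.64231; r = 39.964°.
D_min = 2·59.178° − 4·39.964° + 180° = 138.500°.
Rainbow angle = 180° − D_min = 41.500°.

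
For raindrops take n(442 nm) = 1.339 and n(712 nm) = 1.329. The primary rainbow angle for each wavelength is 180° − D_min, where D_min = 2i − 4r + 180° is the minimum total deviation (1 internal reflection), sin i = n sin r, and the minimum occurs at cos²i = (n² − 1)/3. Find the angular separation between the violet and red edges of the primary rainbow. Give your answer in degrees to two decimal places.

At 442 nm (n = 1.339): cos²i = 0.26431 → i = 59.062°, r = 39.834°, D_min = 138.786°, rainbow angle = 41.214°.
At 712 nm (n = 1.329): cos²i = 0.25541 → i = 59.643°, r = 40.487°, D_min = 137.337°, rainbow angle = 42.663°.
Angular width = |41.214° − 42.663°| = 1.450°.

1.45°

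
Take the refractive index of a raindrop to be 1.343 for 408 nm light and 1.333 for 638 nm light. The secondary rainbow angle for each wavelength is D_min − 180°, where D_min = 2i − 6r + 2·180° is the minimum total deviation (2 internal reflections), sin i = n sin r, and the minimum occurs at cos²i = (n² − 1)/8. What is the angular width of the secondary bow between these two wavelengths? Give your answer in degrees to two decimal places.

At 408 nm (n = 1.343): cos²i = 0.10046 → i = 71.522°, r = 44.928°, D_min = 233.478°, rainbow angle = 53.478°.
At 638 nm (n = 1.333): cos²i = 0.09711 → i = 71.843°, r = 45.466°, D_min = 230.891°, rainbow angle = 50.891°.
Angular width = |53.478° − 50.891°| = 2.587°.

2.59°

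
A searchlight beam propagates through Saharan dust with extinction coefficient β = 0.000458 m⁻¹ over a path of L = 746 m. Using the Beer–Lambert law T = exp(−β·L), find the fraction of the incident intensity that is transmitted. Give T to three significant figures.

τ = β·L = 0.000458 × 746 = 0.3417.
T = exp(−0.3417) = 0.7106.

0.711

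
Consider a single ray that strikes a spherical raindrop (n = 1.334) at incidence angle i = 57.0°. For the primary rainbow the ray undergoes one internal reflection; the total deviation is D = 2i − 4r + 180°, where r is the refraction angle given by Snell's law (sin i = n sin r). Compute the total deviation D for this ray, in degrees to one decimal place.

138.2°

sin r = sin 57.0° / 1.334 = 0.8387/1.334 = 0.6287; r = 38.95°.
D = 2·57.0° − 4·38.95° + 180° = 114.00° − 155.81° + 180° = 138.19°.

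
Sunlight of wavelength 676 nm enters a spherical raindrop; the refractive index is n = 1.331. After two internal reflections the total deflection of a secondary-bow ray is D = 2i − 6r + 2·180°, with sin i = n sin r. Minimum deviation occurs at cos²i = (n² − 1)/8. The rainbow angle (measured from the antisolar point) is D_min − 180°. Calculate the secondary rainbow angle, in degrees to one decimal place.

50.4°

cos²i = (1.77156 − 1)/8 = 0.09645; i = arccos(0.31056) = 71.907°.
sin r = sin 71.907°/1.331 = 0.71417; r = 45.575°.
D_min = 2·71.907° − 6·45.575° + 360° = 230.365°.
Rainbow angle = D_min − 180° = 50.365°.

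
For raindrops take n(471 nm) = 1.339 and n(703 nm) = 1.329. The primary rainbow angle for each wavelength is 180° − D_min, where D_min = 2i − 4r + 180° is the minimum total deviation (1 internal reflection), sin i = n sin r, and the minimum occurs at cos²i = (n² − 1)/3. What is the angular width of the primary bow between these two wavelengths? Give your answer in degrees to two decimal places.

1.45°

At 471 nm (n = 1.339): cos²i = 0.26431 → i = 59.062°, r = 39.834°, D_min = 138.786°, rainbow angle = 41.214°.
At 703 nm (n = 1.329): cos²i = 0.25541 → i = 59.643°, r = 40.487°, D_min = 137.337°, rainbow angle = 42.663°.
Angular width = |41.214° − 42.663°| = 1.450°.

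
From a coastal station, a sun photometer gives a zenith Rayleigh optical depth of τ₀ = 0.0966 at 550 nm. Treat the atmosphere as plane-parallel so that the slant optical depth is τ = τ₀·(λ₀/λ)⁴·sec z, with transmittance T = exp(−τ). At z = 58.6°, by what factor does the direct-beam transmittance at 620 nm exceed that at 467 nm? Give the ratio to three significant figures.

1.27

Airmass: sec 58.6° = 1.9194.
τ(620 nm) = 0.0966 × (550/620)⁴ × 1.9194 = 0.0966 × 0.6193 × 1.9194 = 0.1148.
τ(467 nm) = 0.0966 × (550/467)⁴ × 1.9194 = 0.0966 × 1.9239 × 1.9194 = 0.3567.
T(620)/T(467) = exp(τ_B − τ_A) = exp(0.2419) = 1.2737.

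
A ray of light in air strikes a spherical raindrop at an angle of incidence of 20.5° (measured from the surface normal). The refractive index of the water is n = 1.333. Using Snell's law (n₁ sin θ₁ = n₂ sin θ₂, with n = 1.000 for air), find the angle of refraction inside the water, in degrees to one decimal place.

Snell: sin θ_r = sin θ_i / n = sin 20.5° / 1.333 = 0.3502 / 1.333 = 0.2627.
θ_r = arcsin(0.2627) = 15.23°.

15.2°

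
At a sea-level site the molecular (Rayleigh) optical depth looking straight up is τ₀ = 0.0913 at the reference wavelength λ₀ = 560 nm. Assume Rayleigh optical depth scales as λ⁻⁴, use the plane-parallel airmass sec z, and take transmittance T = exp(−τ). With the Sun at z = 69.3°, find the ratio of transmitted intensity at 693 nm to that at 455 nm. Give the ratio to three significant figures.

Airmass: sec 69.3° = 2.8291.
τ(693 nm) = 0.0913 × (560/693)⁴ × 2.8291 = 0.0913 × 0.4264 × 2.8291 = 0.1101.
τ(455 nm) = 0.0913 × (560/455)⁴ × 2.8291 = 0.0913 × 2.2946 × 2.8291 = 0.5927.
T(693)/T(455) = exp(τ_B − τ_A) = exp(0.4825) = 1.6202.

1.62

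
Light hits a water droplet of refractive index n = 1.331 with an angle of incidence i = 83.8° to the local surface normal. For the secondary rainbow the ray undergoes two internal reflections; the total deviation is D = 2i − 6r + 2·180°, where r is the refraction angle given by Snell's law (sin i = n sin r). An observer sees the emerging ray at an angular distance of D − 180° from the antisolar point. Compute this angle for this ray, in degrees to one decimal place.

sin r = sin 83.8° / 1.331 = 0.9942/1.331 = 0.7469; r = 48.32°.
D = 2·83.8° − 6·48.32° + 2·180° = 167.60° − 289.95° + 360° = 237.65°.
Angle from antisolar point = D − 180° = 57.65°.

57.7°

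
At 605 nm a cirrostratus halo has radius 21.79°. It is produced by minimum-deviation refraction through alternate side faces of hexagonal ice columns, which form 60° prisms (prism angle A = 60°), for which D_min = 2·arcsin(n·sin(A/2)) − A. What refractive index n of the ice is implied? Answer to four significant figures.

1.309

Rearranging: n = sin((D_min + A)/2) / sin(A/2).
(D_min + A)/2 = (21.79° + 60°)/2 = 40.895°.
n = sin 40.895° / sin 30° = 0.6547 / 0.5000 = 1.3093.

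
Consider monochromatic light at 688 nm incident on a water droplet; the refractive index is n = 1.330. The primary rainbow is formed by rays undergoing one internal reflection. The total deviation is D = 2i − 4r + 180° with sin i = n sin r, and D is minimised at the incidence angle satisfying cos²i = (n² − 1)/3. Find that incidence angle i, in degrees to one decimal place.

cos²i = (1.330² − 1)/3 = (1.76890 − 1)/3 = 0.25630.
cos i = 0.50626, so i = 59.585°.

59.6°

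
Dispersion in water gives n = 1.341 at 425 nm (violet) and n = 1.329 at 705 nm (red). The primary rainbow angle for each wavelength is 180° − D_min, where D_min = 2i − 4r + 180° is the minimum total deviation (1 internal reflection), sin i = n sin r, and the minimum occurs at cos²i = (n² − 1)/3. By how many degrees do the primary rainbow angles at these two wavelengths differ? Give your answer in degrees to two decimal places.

1.73°

At 425 nm (n = 1.341): cos²i = 0.26609 → i = 58.946°, r = 39.705°, D_min = 139.071°, rainbow angle = 40.929°.
At 705 nm (n = 1.329): cos²i = 0.25541 → i = 59.643°, r = 40.487°, D_min = 137.337°, rainbow angle = 42.663°.
Angular width = |40.929° − 42.663°| = 1.735°.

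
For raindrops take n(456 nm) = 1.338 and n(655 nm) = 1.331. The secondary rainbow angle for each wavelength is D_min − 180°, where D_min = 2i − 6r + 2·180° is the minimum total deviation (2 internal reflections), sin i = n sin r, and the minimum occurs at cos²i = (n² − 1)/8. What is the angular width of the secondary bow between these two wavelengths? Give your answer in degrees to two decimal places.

1.83°

At 456 nm (n = 1.338): cos²i = 0.09878 → i = 71.682°, r = 45.195°, D_min = 232.193°, rainbow angle = 52.193°.
At 655 nm (n = 1.331): cos²i = 0.09645 → i = 71.907°, r = 45.575°, D_min = 230.365°, rainbow angle = 50.365°.
Angular width = |52.193° − 50.365°| = 1.828°.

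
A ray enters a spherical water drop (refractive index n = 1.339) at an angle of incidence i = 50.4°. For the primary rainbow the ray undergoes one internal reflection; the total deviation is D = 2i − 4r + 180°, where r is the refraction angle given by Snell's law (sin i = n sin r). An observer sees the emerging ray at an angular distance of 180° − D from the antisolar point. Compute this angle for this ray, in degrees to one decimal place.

sin r = sin 50.4° / 1.339 = 0.7705/1.339 = 0.5754; r = 35.13°.
D = 2·50.4° − 4·35.13° + 180° = 100.80° − 140.52° + 180° = 140.28°.
Angle from antisolar point = 180° − D = 39.72°.

39.7°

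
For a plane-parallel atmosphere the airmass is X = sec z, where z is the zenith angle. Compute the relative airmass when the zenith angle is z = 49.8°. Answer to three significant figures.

1.55

X = sec z = 1/cos 49.8° = 1/0.6455 = 1.5493.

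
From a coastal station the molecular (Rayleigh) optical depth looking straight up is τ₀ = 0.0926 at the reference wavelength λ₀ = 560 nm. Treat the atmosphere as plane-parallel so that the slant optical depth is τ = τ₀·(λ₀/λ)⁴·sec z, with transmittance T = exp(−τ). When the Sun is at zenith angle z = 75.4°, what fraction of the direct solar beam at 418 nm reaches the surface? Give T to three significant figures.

0.306

sec 75.4° = 3.9672.
τ = 0.0926 × (560/418)⁴ × 3.9672 = 0.0926 × 3.2214 × 3.9672 = 1.1834.
T = exp(−1.1834) = 0.3062.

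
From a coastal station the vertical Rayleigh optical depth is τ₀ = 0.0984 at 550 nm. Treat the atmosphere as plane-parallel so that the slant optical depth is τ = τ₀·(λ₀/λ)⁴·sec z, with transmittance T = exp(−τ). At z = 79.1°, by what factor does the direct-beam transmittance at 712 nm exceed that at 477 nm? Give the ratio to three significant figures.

Airmass: sec 79.1° = 5.2883.
τ(712 nm) = 0.0984 × (550/712)⁴ × 5.2883 = 0.0984 × 0.3561 × 5.2883 = 0.1853.
τ(477 nm) = 0.0984 × (550/477)⁴ × 5.2883 = 0.0984 × 1.7676 × 5.2883 = 0.9198.
T(712)/T(477) = exp(τ_B − τ_A) = exp(0.7345) = 2.0845.

2.08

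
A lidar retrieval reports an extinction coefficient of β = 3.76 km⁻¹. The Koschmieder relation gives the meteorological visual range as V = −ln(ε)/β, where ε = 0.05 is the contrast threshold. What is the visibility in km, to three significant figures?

V = −ln(0.05) / 3.76 = 2.996 / 3.76 = 0.7967 km.

0.797 km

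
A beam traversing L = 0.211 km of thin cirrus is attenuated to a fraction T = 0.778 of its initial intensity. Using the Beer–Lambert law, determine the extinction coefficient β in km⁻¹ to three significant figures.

Beer–Lambert: T = exp(−βL) ⇒ β = −ln(T)/L = −ln(0.778)/0.211 = 0.2510/0.211 = 1.19 km⁻¹.

1.19 km⁻¹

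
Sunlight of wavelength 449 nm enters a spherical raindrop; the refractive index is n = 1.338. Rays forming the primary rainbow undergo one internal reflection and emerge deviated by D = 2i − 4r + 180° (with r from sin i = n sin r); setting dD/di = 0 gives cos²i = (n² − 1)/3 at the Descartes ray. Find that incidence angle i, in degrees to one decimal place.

59.1°

cos²i = (1.338² − 1)/3 = (1.79024 − 1)/3 = 0.26341.
cos i = 0.51324, so i = 59.120°.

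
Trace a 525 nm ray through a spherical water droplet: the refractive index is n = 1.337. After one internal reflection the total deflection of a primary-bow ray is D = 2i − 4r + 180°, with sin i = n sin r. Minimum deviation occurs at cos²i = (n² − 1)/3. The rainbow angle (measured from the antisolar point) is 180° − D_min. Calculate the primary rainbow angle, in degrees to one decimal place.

cos²i = (1.78757 − 1)/3 = 0.26252; i = arccos(0.51237) = 59.178°.
sin r = sin 59.178°/1.337 = 0.64231; r = 39.964°.
D_min = 2·59.178° − 4·39.964° + 180° = 138.500°.
Rainbow angle = 180° − D_min = 41.500°.

41.5°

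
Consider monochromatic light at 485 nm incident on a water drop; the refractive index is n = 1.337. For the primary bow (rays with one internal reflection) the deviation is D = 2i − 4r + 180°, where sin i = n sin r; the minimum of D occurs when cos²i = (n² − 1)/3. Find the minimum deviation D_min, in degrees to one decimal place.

138.5°

cos²i = (1.78757 − 1)/3 = 0.26252; i = arccos(0.51237) = 59.178°.
sin r = sin 59.178°/1.337 = 0.64231; r = 39.964°.
D_min = 2·59.178° − 4·39.964° + 180° = 138.500°.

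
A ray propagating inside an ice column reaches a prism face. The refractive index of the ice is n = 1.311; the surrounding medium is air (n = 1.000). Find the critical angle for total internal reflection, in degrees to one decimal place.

49.7°

sin θ_c = n_air / n = 1.000 / 1.311 = 0.7628.
θ_c = arcsin(0.7628) = 49.71°.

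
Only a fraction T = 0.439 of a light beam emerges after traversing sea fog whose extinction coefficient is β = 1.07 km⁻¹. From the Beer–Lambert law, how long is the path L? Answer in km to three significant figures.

Beer–Lambert: T = exp(−βL) ⇒ L = −ln(T)/β = −ln(0.439)/1.07 = 0.8233/1.07 = 0.7694 km.

0.769 km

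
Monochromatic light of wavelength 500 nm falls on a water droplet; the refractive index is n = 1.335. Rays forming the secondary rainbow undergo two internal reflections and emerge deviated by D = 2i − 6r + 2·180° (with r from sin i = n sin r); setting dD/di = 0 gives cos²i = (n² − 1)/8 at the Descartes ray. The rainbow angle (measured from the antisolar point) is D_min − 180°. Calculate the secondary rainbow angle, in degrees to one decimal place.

cos²i = (1.78222 − 1)/8 = 0.09778; i = arccos(0.31269) = 71.778°.
sin r = sin 71.778°/1.335 = 0.71150; r = 45.357°.
D_min = 2·71.778° − 6·45.357° + 360° = 231.414°.
Rainbow angle = D_min − 180° = 51.414°.

51.4°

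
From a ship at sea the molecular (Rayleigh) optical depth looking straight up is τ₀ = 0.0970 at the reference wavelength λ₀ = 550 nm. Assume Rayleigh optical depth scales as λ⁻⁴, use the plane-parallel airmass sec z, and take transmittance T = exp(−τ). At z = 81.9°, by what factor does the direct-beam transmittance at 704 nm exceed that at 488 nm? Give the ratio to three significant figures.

Airmass: sec 81.9° = 7.0972.
τ(704 nm) = 0.0970 × (550/704)⁴ × 7.0972 = 0.0970 × 0.3725 × 7.0972 = 0.2565.
τ(488 nm) = 0.0970 × (550/488)⁴ × 7.0972 = 0.0970 × 1.6135 × 7.0972 = 1.1108.
T(704)/T(488) = exp(τ_B − τ_A) = exp(0.8543) = 2.3498.

2.35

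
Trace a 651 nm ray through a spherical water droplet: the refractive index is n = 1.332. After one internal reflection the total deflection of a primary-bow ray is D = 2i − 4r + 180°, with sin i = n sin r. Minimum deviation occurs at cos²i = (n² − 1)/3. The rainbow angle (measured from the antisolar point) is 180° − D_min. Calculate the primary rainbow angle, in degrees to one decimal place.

42.2°

cos²i = (1.77422 − 1)/3 = 0.25807; i = arccos(0.50801) = 59.469°.
sin r = sin 59.469°/1.332 = 0.64666; r = 40.290°.
D_min = 2·59.469° − 4·40.290° + 180° = 137.776°.
Rainbow angle = 180° − D_min = 42.224°.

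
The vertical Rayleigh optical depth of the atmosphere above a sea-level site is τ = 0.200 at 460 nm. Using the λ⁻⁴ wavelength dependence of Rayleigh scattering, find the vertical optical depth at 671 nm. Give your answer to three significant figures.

0.0442

τ(671 nm) = τ(460 nm) × (460/671)⁴ = 0.200 × (0.6855)⁴ = 0.200 × 0.2209 = 0.0442.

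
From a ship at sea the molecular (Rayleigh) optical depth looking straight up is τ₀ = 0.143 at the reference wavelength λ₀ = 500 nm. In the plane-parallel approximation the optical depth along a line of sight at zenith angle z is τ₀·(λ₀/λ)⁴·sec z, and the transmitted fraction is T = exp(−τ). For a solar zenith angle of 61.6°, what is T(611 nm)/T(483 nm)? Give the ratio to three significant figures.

1.23

Airmass: sec 61.6° = 2.1025.
τ(611 nm) = 0.143 × (500/611)⁴ × 2.1025 = 0.143 × 0.4485 × 2.1025 = 0.1348.
τ(483 nm) = 0.143 × (500/483)⁴ × 2.1025 = 0.143 × 1.1484 × 2.1025 = 0.3453.
T(611)/T(483) = exp(τ_B − τ_A) = exp(0.2104) = 1.2342.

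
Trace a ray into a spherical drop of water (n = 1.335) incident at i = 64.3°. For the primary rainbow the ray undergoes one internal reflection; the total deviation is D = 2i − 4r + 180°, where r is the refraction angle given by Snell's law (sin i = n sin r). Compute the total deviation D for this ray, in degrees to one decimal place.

sin r = sin 64.3° / 1.335 = 0.9011/1.335 = 0.6750; r = 42.45°.
D = 2·64.3° − 4·42.45° + 180° = 128.60° − 169.81° + 180° = 138.79°.

138.8°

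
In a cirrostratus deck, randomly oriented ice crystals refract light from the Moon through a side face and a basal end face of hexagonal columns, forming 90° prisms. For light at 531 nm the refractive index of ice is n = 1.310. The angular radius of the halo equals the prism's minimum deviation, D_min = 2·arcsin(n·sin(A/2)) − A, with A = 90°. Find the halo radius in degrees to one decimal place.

45.7°

n·sin(A/2) = 1.310 × sin 45° = 1.310 × 0.7071 = 0.9263.
D_min = 2·arcsin(0.9263) − 90° = 2 × 67.867° − 90° = 45.733°.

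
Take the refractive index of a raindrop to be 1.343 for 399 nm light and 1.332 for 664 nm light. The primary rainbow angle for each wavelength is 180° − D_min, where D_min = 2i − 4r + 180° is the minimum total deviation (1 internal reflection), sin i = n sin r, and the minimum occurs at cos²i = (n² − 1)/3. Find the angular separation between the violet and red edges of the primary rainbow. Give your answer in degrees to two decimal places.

At 399 nm (n = 1.343): cos²i = 0.26788 → i = 58.830°, r = 39.577°, D_min = 139.354°, rainbow angle = 40.646°.
At 664 nm (n = 1.332): cos²i = 0.25807 → i = 59.469°, r = 40.290°, D_min = 137.776°, rainbow angle = 42.224°.
Angular width = |40.646° − 42.224°| = 1.578°.

1.58°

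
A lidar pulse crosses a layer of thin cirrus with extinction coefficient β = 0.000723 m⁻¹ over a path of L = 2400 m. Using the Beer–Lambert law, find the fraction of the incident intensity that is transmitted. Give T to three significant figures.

0.176

τ = β·L = 0.000723 × 2400 = 1.7352.
T = exp(−1.7352) = 0.1764.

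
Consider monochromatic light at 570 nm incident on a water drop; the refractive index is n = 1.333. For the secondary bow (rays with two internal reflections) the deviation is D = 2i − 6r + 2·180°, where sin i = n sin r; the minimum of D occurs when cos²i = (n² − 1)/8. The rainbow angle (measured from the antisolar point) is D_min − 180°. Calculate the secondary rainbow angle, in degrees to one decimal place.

50.9°

cos²i = (1.77689 − 1)/8 = 0.09711; i = arccos(0.31163) = 71.843°.
sin r = sin 71.843°/1.333 = 0.71283; r = 45.466°.
D_min = 2·71.843° − 6·45.466° + 360° = 230.891°.
Rainbow angle = D_min − 180° = 50.891°.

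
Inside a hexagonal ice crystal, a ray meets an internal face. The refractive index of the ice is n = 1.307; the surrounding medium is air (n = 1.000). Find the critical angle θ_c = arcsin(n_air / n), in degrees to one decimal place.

49.9°

sin θ_c = n_air / n = 1.000 / 1.307 = 0.7651.
θ_c = arcsin(0.7651) = 49.92°.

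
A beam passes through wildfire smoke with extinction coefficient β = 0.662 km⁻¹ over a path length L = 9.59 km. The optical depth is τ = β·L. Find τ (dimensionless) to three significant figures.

6.35

τ = β·L = 0.662 × 9.59 = 6.3486.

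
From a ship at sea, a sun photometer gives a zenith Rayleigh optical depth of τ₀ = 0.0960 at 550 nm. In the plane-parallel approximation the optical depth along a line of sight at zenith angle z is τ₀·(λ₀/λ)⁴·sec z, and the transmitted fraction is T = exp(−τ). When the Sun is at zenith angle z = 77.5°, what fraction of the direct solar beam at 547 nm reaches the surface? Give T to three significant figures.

sec 77.5° = 4.6202.
τ = 0.0960 × (550/547)⁴ × 4.6202 = 0.0960 × 1.0221 × 4.6202 = 0.4534.
T = exp(−0.4534) = 0.6355.

0.635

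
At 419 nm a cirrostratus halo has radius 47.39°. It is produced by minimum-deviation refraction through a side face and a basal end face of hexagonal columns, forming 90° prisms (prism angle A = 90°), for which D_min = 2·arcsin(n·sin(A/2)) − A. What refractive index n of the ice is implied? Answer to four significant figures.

Rearranging: n = sin((D_min + A)/2) / sin(A/2).
(D_min + A)/2 = (47.39° + 90°)/2 = 68.695°.
n = sin 68.695° / sin 45° = 0.9317 / 0.7071 = 1.3176.

1.318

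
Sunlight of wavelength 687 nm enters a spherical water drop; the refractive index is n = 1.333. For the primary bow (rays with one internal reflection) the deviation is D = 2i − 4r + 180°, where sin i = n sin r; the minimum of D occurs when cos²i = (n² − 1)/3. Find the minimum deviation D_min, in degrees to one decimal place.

137.9°

cos²i = (1.77689 − 1)/3 = 0.25896; i = arccos(0.50888) = 59.410°.
sin r = sin 59.410°/1.333 = 0.64579; r = 40.225°.
D_min = 2·59.410° − 4·40.225° + 180° = 137.922°.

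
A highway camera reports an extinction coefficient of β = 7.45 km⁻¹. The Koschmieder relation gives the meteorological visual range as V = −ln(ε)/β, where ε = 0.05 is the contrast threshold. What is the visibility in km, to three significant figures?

0.402 km

V = −ln(0.05) / 7.45 = 2.996 / 7.45 = 0.4021 km.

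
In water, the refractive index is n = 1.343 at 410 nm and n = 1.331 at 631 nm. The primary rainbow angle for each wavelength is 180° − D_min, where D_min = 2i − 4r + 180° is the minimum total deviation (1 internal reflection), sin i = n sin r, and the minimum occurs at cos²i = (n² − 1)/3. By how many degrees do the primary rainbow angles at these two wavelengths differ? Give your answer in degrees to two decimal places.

At 410 nm (n = 1.343): cos²i = 0.26788 → i = 58.830°, r = 39.577°, D_min = 139.354°, rainbow angle = 40.646°.
At 631 nm (n = 1.331): cos²i = 0.25719 → i = 59.527°, r = 40.356°, D_min = 137.630°, rainbow angle = 42.370°.
Angular width = |40.646° − 42.370°| = 1.724°.

1.72°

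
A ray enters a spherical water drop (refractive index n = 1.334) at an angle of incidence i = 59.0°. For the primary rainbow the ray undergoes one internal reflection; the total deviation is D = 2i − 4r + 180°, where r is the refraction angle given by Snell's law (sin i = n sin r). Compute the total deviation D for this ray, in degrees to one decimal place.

sin r = sin 59.0° / 1.334 = 0.8572/1.334 = 0.6426; r = 39.98°.
D = 2·59.0° − 4·39.98° + 180° = 118.00° − 159.93° + 180° = 138.07°.

138.1°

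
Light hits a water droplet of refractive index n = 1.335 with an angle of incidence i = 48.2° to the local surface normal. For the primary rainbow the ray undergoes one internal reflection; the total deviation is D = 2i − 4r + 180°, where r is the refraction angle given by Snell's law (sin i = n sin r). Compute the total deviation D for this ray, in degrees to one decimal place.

140.6°

sin r = sin 48.2° / 1.335 = 0.7455/1.335 = 0.5584; r = 33.95°.
D = 2·48.2° − 4·33.95° + 180° = 96.40° − 135.78° + 180° = 140.62°.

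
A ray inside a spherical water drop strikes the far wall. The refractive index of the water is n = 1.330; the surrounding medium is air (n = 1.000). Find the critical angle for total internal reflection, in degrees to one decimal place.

sin θ_c = n_air / n = 1.000 / 1.330 = 0.7519.
θ_c = arcsin(0.7519) = 48.75°.

48.8°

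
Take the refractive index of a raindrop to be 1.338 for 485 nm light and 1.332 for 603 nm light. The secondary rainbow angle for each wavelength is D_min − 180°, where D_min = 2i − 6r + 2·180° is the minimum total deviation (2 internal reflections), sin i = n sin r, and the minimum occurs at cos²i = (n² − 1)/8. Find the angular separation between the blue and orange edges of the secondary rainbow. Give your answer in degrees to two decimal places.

At 485 nm (n = 1.338): cos²i = 0.09878 → i = 71.682°, r = 45.195°, D_min = 232.193°, rainbow angle = 52.193°.
At 603 nm (n = 1.332): cos²i = 0.09678 → i = 71.875°, r = 45.520°, D_min = 230.628°, rainbow angle = 50.628°.
Angular width = |52.193° − 50.628°| = 1.564°.

1.56°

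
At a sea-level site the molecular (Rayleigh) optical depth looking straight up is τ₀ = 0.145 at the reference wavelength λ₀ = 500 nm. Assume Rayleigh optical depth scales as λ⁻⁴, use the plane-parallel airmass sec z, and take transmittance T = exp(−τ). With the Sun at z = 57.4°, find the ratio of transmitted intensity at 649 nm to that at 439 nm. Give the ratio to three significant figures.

1.43

Airmass: sec 57.4° = 1.8561.
τ(649 nm) = 0.145 × (500/649)⁴ × 1.8561 = 0.145 × 0.3523 × 1.8561 = 0.0948.
τ(439 nm) = 0.145 × (500/439)⁴ × 1.8561 = 0.145 × 1.6828 × 1.8561 = 0.4529.
T(649)/T(439) = exp(τ_B − τ_A) = exp(0.3581) = 1.4306.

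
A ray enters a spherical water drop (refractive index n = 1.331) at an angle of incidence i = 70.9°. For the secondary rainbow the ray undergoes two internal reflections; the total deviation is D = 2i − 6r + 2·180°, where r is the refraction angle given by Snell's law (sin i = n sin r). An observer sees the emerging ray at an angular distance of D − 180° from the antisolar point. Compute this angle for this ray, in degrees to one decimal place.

sin r = sin 70.9° / 1.331 = 0.9449/1.331 = 0.7100; r = 45.23°.
D = 2·70.9° − 6·45.23° + 2·180° = 141.80° − 271.39° + 360° = 230.41°.
Angle from antisolar point = D − 180° = 50.41°.

50.4°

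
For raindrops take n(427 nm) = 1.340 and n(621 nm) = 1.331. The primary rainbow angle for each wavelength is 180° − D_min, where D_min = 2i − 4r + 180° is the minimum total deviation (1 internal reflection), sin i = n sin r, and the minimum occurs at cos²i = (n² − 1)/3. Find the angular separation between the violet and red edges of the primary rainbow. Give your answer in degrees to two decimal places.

1.30°

At 427 nm (n = 1.340): cos²i = 0.26520 → i = 59.004°, r = 39.770°, D_min = 138.929°, rainbow angle = 41.071°.
At 621 nm (n = 1.331): cos²i = 0.25719 → i = 59.527°, r = 40.356°, D_min = 137.630°, rainbow angle = 42.370°.
Angular width = |41.071° − 42.370°| = 1.299°.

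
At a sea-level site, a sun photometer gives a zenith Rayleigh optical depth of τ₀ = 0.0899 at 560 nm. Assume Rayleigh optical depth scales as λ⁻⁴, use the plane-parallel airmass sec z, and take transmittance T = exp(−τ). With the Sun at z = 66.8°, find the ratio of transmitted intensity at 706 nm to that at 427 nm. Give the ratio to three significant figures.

Airmass: sec 66.8° = 2.5384.
τ(706 nm) = 0.0899 × (560/706)⁴ × 2.5384 = 0.0899 × 0.3959 × 2.5384 = 0.0903.
τ(427 nm) = 0.0899 × (560/427)⁴ × 2.5384 = 0.0899 × 2.9583 × 2.5384 = 0.6751.
T(706)/T(427) = exp(τ_B − τ_A) = exp(0.5848) = 1.7946.

1.79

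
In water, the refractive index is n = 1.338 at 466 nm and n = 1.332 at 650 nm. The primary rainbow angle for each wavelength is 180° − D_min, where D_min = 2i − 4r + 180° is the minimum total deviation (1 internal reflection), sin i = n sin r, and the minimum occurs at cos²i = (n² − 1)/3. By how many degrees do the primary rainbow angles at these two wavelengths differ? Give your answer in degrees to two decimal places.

At 466 nm (n = 1.338): cos²i = 0.26341 → i = 59.120°, r = 39.899°, D_min = 138.643°, rainbow angle = 41.357°.
At 650 nm (n = 1.332): cos²i = 0.25807 → i = 59.469°, r = 40.290°, D_min = 137.776°, rainbow angle = 42.224°.
Angular width = |41.357° − 42.224°| = 0.867°.

0.87°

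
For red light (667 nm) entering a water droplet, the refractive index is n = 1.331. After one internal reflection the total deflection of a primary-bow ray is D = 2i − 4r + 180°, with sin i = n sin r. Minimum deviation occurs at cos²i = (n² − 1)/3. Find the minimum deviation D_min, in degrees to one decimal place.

cos²i = (1.77156 − 1)/3 = 0.25719; i = arccos(0.50714) = 59.527°.
sin r = sin 59.527°/1.331 = 0.64753; r = 40.356°.
D_min = 2·59.527° − 4·40.356° + 180° = 137.630°.

137.6°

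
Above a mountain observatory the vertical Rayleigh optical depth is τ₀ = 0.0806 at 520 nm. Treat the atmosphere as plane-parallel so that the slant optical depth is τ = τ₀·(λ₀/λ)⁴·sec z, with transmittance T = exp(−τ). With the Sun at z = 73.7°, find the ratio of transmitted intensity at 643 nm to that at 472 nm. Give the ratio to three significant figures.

Airmass: sec 73.7° = 3.5629.
τ(643 nm) = 0.0806 × (520/643)⁴ × 3.5629 = 0.0806 × 0.4277 × 3.5629 = 0.1228.
τ(472 nm) = 0.0806 × (520/472)⁴ × 3.5629 = 0.0806 × 1.4731 × 3.5629 = 0.4230.
T(643)/T(472) = exp(τ_B − τ_A) = exp(0.3002) = 1.3501.

1.35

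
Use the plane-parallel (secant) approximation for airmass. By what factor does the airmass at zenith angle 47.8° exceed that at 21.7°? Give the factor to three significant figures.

X(47.8°)/X(21.7°) = sec 47.8° / sec 21.7° = cos 21.7° / cos 47.8° = 0.9291/0.6717 = 1.3832.

1.38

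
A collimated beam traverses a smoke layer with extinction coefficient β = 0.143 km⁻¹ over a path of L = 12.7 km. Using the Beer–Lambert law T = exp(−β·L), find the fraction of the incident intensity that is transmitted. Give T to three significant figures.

τ = β·L = 0.143 × 12.7 = 1.8161.
T = exp(−1.8161) = 0.1627.

0.163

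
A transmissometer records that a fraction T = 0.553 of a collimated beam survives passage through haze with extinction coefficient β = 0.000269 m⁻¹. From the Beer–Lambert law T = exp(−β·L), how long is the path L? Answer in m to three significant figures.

2200 m

Beer–Lambert: T = exp(−βL) ⇒ L = −ln(T)/β = −ln(0.553)/0.000269 = 0.5924/0.000269 = 2202 m.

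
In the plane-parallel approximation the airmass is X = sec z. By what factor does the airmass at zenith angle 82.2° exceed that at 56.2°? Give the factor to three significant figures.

X(82.2°)/X(56.2°) = sec 82.2° / sec 56.2° = cos 56.2° / cos 82.2° = 0.5563/0.1357 = 4.0990.

4.10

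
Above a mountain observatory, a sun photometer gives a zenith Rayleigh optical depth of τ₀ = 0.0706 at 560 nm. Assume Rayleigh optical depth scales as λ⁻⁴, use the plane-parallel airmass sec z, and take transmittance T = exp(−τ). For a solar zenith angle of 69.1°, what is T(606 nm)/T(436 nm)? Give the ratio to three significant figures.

1.48

Airmass: sec 69.1° = 2.8032.
τ(606 nm) = 0.0706 × (560/606)⁴ × 2.8032 = 0.0706 × 0.7292 × 2.8032 = 0.1443.
τ(436 nm) = 0.0706 × (560/436)⁴ × 2.8032 = 0.0706 × 2.7215 × 2.8032 = 0.5386.
T(606)/T(436) = exp(τ_B − τ_A) = exp(0.3943) = 1.4833.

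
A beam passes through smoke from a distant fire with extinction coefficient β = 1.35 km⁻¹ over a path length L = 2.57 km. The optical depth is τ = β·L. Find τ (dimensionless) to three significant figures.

3.47

τ = β·L = 1.35 × 2.57 = 3.4695.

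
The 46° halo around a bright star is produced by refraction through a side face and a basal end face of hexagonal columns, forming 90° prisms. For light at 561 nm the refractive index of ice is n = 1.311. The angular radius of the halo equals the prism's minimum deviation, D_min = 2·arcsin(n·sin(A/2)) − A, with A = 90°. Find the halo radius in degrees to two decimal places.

n·sin(A/2) = 1.311 × sin 45° = 1.311 × 0.7071 = 0.9270.
D_min = 2·arcsin(0.9270) − 90° = 2 × 67.974° − 90° = 45.949°.

45.95°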